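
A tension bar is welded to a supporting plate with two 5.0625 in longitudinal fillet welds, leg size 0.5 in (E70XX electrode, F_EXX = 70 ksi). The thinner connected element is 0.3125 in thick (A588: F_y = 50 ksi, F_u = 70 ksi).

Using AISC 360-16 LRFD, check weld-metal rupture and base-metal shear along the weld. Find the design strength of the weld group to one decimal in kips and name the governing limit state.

94.9 kips (base-metal shear governs)

Weld metal: throat = 0.707×0.5 = 0.3535 in, L = 2×5.0625 = 10.125 in. φR_n = 0.75 × 0.6 × 70 × 0.3535 × 10.125 = 112.7 kips.
Base metal shear (0.3125 in plate): yield φR_n = 1.0×0.6×50×0.3125×10.125 = 94.9 kips; rupture φR_n = 0.75×0.6×70×0.3125×10.125 = 99.7 kips; take 94.9 kips (yield).
Governing: min(112.7, 94.9) = 94.9 kips → base-metal shear.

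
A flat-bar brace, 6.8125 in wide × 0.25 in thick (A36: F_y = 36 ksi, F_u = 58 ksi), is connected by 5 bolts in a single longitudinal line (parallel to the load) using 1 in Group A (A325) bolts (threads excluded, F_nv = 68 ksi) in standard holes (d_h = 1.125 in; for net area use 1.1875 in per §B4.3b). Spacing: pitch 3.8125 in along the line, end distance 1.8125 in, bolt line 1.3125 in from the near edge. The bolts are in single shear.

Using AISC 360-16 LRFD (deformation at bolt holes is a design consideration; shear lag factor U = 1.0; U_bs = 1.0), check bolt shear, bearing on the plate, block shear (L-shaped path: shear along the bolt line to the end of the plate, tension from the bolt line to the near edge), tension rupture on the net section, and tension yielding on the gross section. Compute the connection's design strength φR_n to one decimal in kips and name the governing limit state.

Bolt shear: A_b = π(1)²/4 = 0.7854 in². φR_n = 0.75 × 68 × 0.7854 × 5 × 1 = 200.3 kips.
Bearing (0.25 in plate, F_u = 58 ksi): end bolts L_c = 1.8125 − 1.125/2 = 1.25, R_n = min(1.2×1.25×0.25×58, 2.4×1×0.25×58) = 21.75 kips/bolt; interior L_c = 3.8125 − 1.125 = 2.6875, R_n = 34.8 kips/bolt. φR_n = 0.75 × (1×21.75 + 4×34.8) = 120.7 kips.
Block shear: shear path 1×[1.8125+4×3.8125] = 1×17.0625 in, A_gv = 4.2656, A_nv = 1×(17.0625 − 4.5×1.1875)×0.25 = 2.9297 in²; tension to near edge: (1.3125 − 0.5×1.1875)×0.25 = 0.17969 in². R_n = min(0.6×58×2.9297, 0.6×36×4.2656) + 1.0×58×0.17969 = min(101.95, 92.137) + 10.422 = 102.56 kips. φR_n = 0.75 × 102.56 = 76.9 kips.
Tension rupture (net): A_n = (6.8125 − 1×1.1875)×0.25 = 1.4063 in² (U = 1.0, A_e = A_n). φR_n = 0.75 × 58 × 1.4063 = 61.2 kips.
Tension yield (gross): A_g = 6.8125×0.25 = 1.7031 in². φR_n = 0.90 × 36 × 1.7031 = 55.2 kips.
Governing: min(200.3, 120.7, 76.9, 61.2, 55.2) = 55.2 kips → gross-section yield.

55.2 kips (gross-section yield governs)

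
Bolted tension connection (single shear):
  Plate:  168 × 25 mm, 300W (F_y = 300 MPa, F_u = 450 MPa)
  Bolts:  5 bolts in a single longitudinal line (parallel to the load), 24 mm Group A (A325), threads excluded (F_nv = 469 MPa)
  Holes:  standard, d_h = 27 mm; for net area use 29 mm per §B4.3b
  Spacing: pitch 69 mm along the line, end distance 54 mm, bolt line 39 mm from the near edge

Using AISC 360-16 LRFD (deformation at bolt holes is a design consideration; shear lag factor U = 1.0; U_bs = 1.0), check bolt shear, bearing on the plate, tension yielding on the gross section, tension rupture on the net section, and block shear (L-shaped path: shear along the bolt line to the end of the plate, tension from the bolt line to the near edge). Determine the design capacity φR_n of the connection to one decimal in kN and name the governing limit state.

Bolt shear: A_b = π(24)²/4 = 452.39 mm². φR_n = 0.75 × 469 × 452.39 × 5 × 1 = 795.6 kN.
Bearing (25 mm plate, F_u = 450 MPa): end bolts L_c = 54 − 27/2 = 40.5, R_n = min(1.2×40.5×25×450, 2.4×24×25×450) = 546.75 kN/bolt; interior L_c = 69 − 27 = 42, R_n = 567 kN/bolt. φR_n = 0.75 × (1×546.75 + 4×567) = 2111.1 kN.
Tension yield (gross): A_g = 168×25 = 4200 mm². φR_n = 0.90 × 300 × 4200 = 1134.0 kN.
Tension rupture (net): A_n = (168 − 1×29)×25 = 3475 mm² (U = 1.0, A_e = A_n). φR_n = 0.75 × 450 × 3475 = 1172.8 kN.
Block shear: shear path 1×[54+4×69] = 1×330 mm, A_gv = 8250, A_nv = 1×(330 − 4.5×29)×25 = 4987.5 mm²; tension to near edge: (39 − 0.5×29)×25 = 612.5 mm². R_n = min(0.6×450×4987.5, 0.6×300×8250) + 1.0×450×612.5 = min(1346.6, 1485) + 275.63 = 1622.2 kN. φR_n = 0.75 × 1622.2 = 1216.7 kN.
Governing: min(795.6, 2111.1, 1134.0, 1172.8, 1216.7) = 795.6 kN → bolt shear.

795.6 kN (bolt shear governs)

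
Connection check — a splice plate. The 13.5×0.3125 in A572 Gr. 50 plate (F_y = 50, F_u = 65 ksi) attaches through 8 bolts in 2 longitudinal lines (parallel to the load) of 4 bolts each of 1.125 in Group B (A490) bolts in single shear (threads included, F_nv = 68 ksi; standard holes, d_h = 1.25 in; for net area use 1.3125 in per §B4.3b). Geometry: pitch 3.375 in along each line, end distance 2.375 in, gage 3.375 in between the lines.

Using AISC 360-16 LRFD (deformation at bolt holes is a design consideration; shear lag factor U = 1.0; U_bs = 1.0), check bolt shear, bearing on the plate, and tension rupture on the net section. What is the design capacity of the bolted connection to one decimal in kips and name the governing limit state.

Bolt shear: A_b = π(1.125)²/4 = 0.99402 in². φR_n = 0.75 × 68 × 0.99402 × 8 × 1 = 405.6 kips.
Bearing (0.3125 in plate, F_u = 65 ksi): end bolts L_c = 2.375 − 1.25/2 = 1.75, R_n = min(1.2×1.75×0.3125×65, 2.4×1.125×0.3125×65) = 42.656 kips/bolt; interior L_c = 3.375 − 1.25 = 2.125, R_n = 51.797 kips/bolt. φR_n = 0.75 × (2×42.656 + 6×51.797) = 297.1 kips.
Tension rupture (net): A_n = (13.5 − 2×1.3125)×0.3125 = 3.3984 in² (U = 1.0, A_e = A_n). φR_n = 0.75 × 65 × 3.3984 = 165.7 kips.
Governing: min(405.6, 297.1, 165.7) = 165.7 kips → net-section rupture.

165.7 kips (net-section rupture governs)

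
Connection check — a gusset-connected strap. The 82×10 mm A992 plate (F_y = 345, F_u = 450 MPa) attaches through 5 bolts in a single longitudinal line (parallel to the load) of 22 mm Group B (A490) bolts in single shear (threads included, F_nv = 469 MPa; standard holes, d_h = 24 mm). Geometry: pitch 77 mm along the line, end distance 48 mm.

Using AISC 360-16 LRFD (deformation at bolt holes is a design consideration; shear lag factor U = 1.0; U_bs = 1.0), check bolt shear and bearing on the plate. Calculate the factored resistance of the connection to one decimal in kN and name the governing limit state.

Bolt shear: A_b = π(22)²/4 = 380.13 mm². φR_n = 0.75 × 469 × 380.13 × 5 × 1 = 668.6 kN.
Bearing (10 mm plate, F_u = 450 MPa): end bolts L_c = 48 − 24/2 = 36, R_n = min(1.2×36×10×450, 2.4×22×10×450) = 194.4 kN/bolt; interior L_c = 77 − 24 = 53, R_n = 237.6 kN/bolt. φR_n = 0.75 × (1×194.4 + 4×237.6) = 858.6 kN.
Governing: min(668.6, 858.6) = 668.6 kN → bolt shear.

668.6 kN (bolt shear governs)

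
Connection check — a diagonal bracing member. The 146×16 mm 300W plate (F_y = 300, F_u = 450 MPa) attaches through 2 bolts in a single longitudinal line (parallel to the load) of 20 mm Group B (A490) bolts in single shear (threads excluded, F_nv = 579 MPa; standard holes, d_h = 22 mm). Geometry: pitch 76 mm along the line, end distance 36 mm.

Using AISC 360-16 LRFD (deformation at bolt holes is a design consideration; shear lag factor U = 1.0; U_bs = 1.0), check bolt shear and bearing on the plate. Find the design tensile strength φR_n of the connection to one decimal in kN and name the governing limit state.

Bolt shear: A_b = π(20)²/4 = 314.16 mm². φR_n = 0.75 × 579 × 314.16 × 2 × 1 = 272.8 kN.
Bearing (16 mm plate, F_u = 450 MPa): end bolts L_c = 36 − 22/2 = 25, R_n = min(1.2×25×16×450, 2.4×20×16×450) = 216 kN/bolt; interior L_c = 76 − 22 = 54, R_n = 345.6 kN/bolt. φR_n = 0.75 × (1×216 + 1×345.6) = 421.2 kN.
Governing: min(272.8, 421.2) = 272.8 kN → bolt shear.

272.8 kN (bolt shear governs)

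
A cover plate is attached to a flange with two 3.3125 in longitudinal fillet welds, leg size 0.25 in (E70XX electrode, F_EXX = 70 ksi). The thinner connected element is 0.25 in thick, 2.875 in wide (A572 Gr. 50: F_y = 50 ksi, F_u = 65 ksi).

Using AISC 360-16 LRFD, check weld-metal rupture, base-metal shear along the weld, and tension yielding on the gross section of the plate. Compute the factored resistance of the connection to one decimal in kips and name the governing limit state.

32.3 kips (gross-section yield governs)

Weld metal: throat = 0.707×0.25 = 0.17675 in, L = 2×3.3125 = 6.625 in. φR_n = 0.75 × 0.6 × 70 × 0.17675 × 6.625 = 36.9 kips.
Base metal shear (0.25 in plate): yield φR_n = 1.0×0.6×50×0.25×6.625 = 49.7 kips; rupture φR_n = 0.75×0.6×65×0.25×6.625 = 48.4 kips; take 48.4 kips (rupture).
Tension yield (gross): A_g = 2.875×0.25 = 0.71875 in². φR_n = 0.90 × 50 × 0.71875 = 32.3 kips.
Governing: min(36.9, 48.4, 32.3) = 32.3 kips → gross-section yield.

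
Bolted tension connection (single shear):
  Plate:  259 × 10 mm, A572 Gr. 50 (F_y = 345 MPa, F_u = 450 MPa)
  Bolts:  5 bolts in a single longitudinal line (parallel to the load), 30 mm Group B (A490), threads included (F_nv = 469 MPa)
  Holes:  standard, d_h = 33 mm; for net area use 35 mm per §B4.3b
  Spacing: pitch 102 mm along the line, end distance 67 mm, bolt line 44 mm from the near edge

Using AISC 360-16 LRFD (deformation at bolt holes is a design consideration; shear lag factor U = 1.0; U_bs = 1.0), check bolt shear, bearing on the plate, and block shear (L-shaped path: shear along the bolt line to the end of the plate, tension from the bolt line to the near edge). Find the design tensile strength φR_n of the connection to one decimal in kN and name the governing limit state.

732.4 kN (block shear governs)

Bolt shear: A_b = π(30)²/4 = 706.86 mm². φR_n = 0.75 × 469 × 706.86 × 5 × 1 = 1243.2 kN.
Bearing (10 mm plate, F_u = 450 MPa): end bolts L_c = 67 − 33/2 = 50.5, R_n = min(1.2×50.5×10×450, 2.4×30×10×450) = 272.7 kN/bolt; interior L_c = 102 − 33 = 69, R_n = 324 kN/bolt. φR_n = 0.75 × (1×272.7 + 4×324) = 1176.5 kN.
Block shear: shear path 1×[67+4×102] = 1×475 mm, A_gv = 4750, A_nv = 1×(475 − 4.5×35)×10 = 3175 mm²; tension to near edge: (44 − 0.5×35)×10 = 265 mm². R_n = min(0.6×450×3175, 0.6×345×4750) + 1.0×450×265 = min(857.25, 983.25) + 119.25 = 976.5 kN. φR_n = 0.75 × 976.5 = 732.4 kN.
Governing: min(1243.2, 1176.5, 732.4) = 732.4 kN → block shear.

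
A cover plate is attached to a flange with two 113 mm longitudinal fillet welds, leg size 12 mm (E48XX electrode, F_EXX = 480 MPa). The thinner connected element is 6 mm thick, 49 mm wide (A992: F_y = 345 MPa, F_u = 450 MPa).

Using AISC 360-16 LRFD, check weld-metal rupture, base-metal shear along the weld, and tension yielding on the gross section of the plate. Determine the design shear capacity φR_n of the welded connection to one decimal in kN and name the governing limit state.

Weld metal: throat = 0.707×12 = 8.484 mm, L = 2×113 = 226 mm. φR_n = 0.75 × 0.6 × 480 × 8.484 × 226 = 414.2 kN.
Base metal shear (6 mm plate): yield φR_n = 1.0×0.6×345×6×226 = 280.7 kN; rupture φR_n = 0.75×0.6×450×6×226 = 274.6 kN; take 274.6 kN (rupture).
Tension yield (gross): A_g = 49×6 = 294 mm². φR_n = 0.90 × 345 × 294 = 91.3 kN.
Governing: min(414.2, 274.6, 91.3) = 91.3 kN → gross-section yield.

91.3 kN (gross-section yield governs)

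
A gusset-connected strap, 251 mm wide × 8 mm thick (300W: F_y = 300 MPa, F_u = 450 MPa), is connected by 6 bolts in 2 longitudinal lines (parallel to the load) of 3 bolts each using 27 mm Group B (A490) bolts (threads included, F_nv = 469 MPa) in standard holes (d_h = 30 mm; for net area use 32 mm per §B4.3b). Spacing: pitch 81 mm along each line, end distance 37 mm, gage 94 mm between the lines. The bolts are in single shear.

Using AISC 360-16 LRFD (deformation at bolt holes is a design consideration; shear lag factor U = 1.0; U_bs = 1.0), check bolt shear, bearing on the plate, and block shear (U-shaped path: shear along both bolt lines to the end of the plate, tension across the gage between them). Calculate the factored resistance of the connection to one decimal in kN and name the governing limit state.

553.0 kN (block shear governs)

Bolt shear: A_b = π(27)²/4 = 572.56 mm². φR_n = 0.75 × 469 × 572.56 × 6 × 1 = 1208.4 kN.
Bearing (8 mm plate, F_u = 450 MPa): end bolts L_c = 37 − 30/2 = 22, R_n = min(1.2×22×8×450, 2.4×27×8×450) = 95.04 kN/bolt; interior L_c = 81 − 30 = 51, R_n = 220.32 kN/bolt. φR_n = 0.75 × (2×95.04 + 4×220.32) = 803.5 kN.
Block shear: shear path 2×[37+2×81] = 2×199 mm, A_gv = 3184, A_nv = 2×(199 − 2.5×32)×8 = 1904 mm²; tension across gage: (94 − 1×32)×8 = 496 mm². R_n = min(0.6×450×1904, 0.6×300×3184) + 1.0×450×496 = min(514.08, 573.12) + 223.2 = 737.28 kN. φR_n = 0.75 × 737.28 = 553.0 kN.
Governing: min(1208.4, 803.5, 553.0) = 553.0 kN → block shear.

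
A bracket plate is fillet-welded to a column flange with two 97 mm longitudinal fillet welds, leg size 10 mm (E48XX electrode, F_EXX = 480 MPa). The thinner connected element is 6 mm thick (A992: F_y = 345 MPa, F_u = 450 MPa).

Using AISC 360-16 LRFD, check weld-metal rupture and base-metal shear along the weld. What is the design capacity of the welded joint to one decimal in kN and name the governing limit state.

Weld metal: throat = 0.707×10 = 7.07 mm, L = 2×97 = 194 mm. φR_n = 0.75 × 0.6 × 480 × 7.07 × 194 = 296.3 kN.
Base metal shear (6 mm plate): yield φR_n = 1.0×0.6×345×6×194 = 240.9 kN; rupture φR_n = 0.75×0.6×450×6×194 = 235.7 kN; take 235.7 kN (rupture).
Governing: min(296.3, 235.7) = 235.7 kN → base-metal shear.

235.7 kN (base-metal shear governs)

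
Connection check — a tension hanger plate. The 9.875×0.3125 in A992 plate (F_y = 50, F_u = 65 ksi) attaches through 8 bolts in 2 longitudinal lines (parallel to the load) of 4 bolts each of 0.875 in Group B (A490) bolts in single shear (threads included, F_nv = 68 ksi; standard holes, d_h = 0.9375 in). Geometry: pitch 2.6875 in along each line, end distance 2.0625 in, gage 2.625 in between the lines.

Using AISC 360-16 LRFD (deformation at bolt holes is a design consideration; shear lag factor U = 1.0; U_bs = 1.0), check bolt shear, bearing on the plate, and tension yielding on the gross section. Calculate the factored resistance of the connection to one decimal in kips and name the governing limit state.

138.9 kips (gross-section yield governs)

Bolt shear: A_b = π(0.875)²/4 = 0.60132 in². φR_n = 0.75 × 68 × 0.60132 × 8 × 1 = 245.3 kips.
Bearing (0.3125 in plate, F_u = 65 ksi): end bolts L_c = 2.0625 − 0.9375/2 = 1.59375, R_n = min(1.2×1.59375×0.3125×65, 2.4×0.875×0.3125×65) = 38.848 kips/bolt; interior L_c = 2.6875 − 0.9375 = 1.75, R_n = 42.656 kips/bolt. φR_n = 0.75 × (2×38.848 + 6×42.656) = 250.2 kips.
Tension yield (gross): A_g = 9.875×0.3125 = 3.0859 in². φR_n = 0.90 × 50 × 3.0859 = 138.9 kips.
Governing: min(245.3, 250.2, 138.9) = 138.9 kips → gross-section yield.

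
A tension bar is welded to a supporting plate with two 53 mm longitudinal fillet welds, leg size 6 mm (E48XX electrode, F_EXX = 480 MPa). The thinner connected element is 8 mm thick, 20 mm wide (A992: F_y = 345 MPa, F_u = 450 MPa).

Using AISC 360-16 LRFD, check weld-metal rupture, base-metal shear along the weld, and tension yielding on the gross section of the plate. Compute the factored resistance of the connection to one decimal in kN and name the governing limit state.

Weld metal: throat = 0.707×6 = 4.242 mm, L = 2×53 = 106 mm. φR_n = 0.75 × 0.6 × 480 × 4.242 × 106 = 97.1 kN.
Base metal shear (8 mm plate): yield φR_n = 1.0×0.6×345×8×106 = 175.5 kN; rupture φR_n = 0.75×0.6×450×8×106 = 171.7 kN; take 171.7 kN (rupture).
Tension yield (gross): A_g = 20×8 = 160 mm². φR_n = 0.90 × 345 × 160 = 49.7 kN.
Governing: min(97.1, 171.7, 49.7) = 49.7 kN → gross-section yield.

49.7 kN (gross-section yield governs)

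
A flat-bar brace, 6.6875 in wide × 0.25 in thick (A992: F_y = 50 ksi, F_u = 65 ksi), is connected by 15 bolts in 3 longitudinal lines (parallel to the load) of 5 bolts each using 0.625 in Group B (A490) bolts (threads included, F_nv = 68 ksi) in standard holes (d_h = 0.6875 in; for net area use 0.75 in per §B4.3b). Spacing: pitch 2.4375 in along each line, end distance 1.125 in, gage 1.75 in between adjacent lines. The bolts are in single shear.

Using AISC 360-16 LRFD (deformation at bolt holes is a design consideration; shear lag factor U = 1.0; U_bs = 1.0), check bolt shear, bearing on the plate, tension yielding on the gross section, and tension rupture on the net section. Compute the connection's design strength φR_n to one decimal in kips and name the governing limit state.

54.1 kips (net-section rupture governs)

Bolt shear: A_b = π(0.625)²/4 = 0.3068 in². φR_n = 0.75 × 68 × 0.3068 × 15 × 1 = 234.7 kips.
Bearing (0.25 in plate, F_u = 65 ksi): end bolts L_c = 1.125 − 0.6875/2 = 0.78125, R_n = min(1.2×0.78125×0.25×65, 2.4×0.625×0.25×65) = 15.234 kips/bolt; interior L_c = 2.4375 − 0.6875 = 1.75, R_n = 24.375 kips/bolt. φR_n = 0.75 × (3×15.234 + 12×24.375) = 253.7 kips.
Tension yield (gross): A_g = 6.6875×0.25 = 1.6719 in². φR_n = 0.90 × 50 × 1.6719 = 75.2 kips.
Tension rupture (net): A_n = (6.6875 − 3×0.75)×0.25 = 1.1094 in² (U = 1.0, A_e = A_n). φR_n = 0.75 × 65 × 1.1094 = 54.1 kips.
Governing: min(234.7, 253.7, 75.2, 54.1) = 54.1 kips → net-section rupture.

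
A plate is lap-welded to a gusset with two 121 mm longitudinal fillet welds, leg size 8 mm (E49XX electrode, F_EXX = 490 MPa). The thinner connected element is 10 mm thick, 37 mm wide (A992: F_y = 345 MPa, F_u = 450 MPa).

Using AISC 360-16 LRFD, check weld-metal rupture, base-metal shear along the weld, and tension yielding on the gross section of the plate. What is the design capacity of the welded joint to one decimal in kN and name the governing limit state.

Weld metal: throat = 0.707×8 = 5.656 mm, L = 2×121 = 242 mm. φR_n = 0.75 × 0.6 × 490 × 5.656 × 242 = 301.8 kN.
Base metal shear (10 mm plate): yield φR_n = 1.0×0.6×345×10×242 = 500.9 kN; rupture φR_n = 0.75×0.6×450×10×242 = 490.1 kN; take 490.1 kN (rupture).
Tension yield (gross): A_g = 37×10 = 370 mm². φR_n = 0.90 × 345 × 370 = 114.9 kN.
Governing: min(301.8, 490.1, 114.9) = 114.9 kN → gross-section yield.

114.9 kN (gross-section yield governs)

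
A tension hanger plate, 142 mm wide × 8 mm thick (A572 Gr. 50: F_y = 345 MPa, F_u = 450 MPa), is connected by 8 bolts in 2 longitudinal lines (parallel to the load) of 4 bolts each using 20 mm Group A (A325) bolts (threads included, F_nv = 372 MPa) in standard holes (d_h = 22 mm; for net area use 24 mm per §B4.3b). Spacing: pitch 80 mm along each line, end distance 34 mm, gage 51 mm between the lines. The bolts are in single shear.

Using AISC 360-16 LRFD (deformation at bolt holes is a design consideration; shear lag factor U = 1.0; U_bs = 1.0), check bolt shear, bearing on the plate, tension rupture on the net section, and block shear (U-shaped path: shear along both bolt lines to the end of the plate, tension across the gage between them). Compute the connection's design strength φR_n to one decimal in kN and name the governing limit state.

Bolt shear: A_b = π(20)²/4 = 314.16 mm². φR_n = 0.75 × 372 × 314.16 × 8 × 1 = 701.2 kN.
Bearing (8 mm plate, F_u = 450 MPa): end bolts L_c = 34 − 22/2 = 23, R_n = min(1.2×23×8×450, 2.4×20×8×450) = 99.36 kN/bolt; interior L_c = 80 − 22 = 58, R_n = 172.8 kN/bolt. φR_n = 0.75 × (2×99.36 + 6×172.8) = 926.6 kN.
Tension rupture (net): A_n = (142 − 2×24)×8 = 752 mm² (U = 1.0, A_e = A_n). φR_n = 0.75 × 450 × 752 = 253.8 kN.
Block shear: shear path 2×[34+3×80] = 2×274 mm, A_gv = 4384, A_nv = 2×(274 − 3.5×24)×8 = 3040 mm²; tension across gage: (51 − 1×24)×8 = 216 mm². R_n = min(0.6×450×3040, 0.6×345×4384) + 1.0×450×216 = min(820.8, 907.49) + 97.2 = 918 kN. φR_n = 0.75 × 918 = 688.5 kN.
Governing: min(701.2, 926.6, 253.8, 688.5) = 253.8 kN → net-section rupture.

253.8 kN (net-section rupture governs)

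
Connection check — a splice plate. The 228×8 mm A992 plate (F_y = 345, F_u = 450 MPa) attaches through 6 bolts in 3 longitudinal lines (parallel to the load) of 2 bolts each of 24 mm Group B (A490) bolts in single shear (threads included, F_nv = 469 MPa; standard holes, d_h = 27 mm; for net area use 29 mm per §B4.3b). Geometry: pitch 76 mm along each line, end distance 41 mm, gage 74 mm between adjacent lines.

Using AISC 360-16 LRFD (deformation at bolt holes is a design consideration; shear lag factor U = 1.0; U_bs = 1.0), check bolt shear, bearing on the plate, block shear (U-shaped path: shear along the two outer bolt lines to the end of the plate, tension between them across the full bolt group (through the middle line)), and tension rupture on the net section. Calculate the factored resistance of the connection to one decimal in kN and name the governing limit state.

Bolt shear: A_b = π(24)²/4 = 452.39 mm². φR_n = 0.75 × 469 × 452.39 × 6 × 1 = 954.8 kN.
Bearing (8 mm plate, F_u = 450 MPa): end bolts L_c = 41 − 27/2 = 27.5, R_n = min(1.2×27.5×8×450, 2.4×24×8×450) = 118.8 kN/bolt; interior L_c = 76 − 27 = 49, R_n = 207.36 kN/bolt. φR_n = 0.75 × (3×118.8 + 3×207.36) = 733.9 kN.
Block shear: shear path 2×[41+1×76] = 2×117 mm, A_gv = 1872, A_nv = 2×(117 − 1.5×29)×8 = 1176 mm²; tension across gage: (148 − 2×29)×8 = 720 mm². R_n = min(0.6×450×1176, 0.6×345×1872) + 1.0×450×720 = min(317.52, 387.5) + 324 = 641.52 kN. φR_n = 0.75 × 641.52 = 481.1 kN.
Tension rupture (net): A_n = (228 − 3×29)×8 = 1128 mm² (U = 1.0, A_e = A_n). φR_n = 0.75 × 450 × 1128 = 380.7 kN.
Governing: min(954.8, 733.9, 481.1, 380.7) = 380.7 kN → net-section rupture.

380.7 kN (net-section rupture governs)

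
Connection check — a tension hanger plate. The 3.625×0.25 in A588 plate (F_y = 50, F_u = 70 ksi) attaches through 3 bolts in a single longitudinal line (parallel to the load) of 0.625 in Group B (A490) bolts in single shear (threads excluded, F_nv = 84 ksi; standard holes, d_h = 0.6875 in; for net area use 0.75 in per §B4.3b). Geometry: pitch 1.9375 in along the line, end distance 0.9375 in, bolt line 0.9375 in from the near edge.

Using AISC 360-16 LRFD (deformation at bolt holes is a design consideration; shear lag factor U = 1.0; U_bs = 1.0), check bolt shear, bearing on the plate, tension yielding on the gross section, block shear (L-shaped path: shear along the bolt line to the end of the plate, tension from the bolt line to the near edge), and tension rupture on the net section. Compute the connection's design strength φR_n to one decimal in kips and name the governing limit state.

30.5 kips (block shear governs)

Bolt shear: A_b = π(0.625)²/4 = 0.3068 in². φR_n = 0.75 × 84 × 0.3068 × 3 × 1 = 58.0 kips.
Bearing (0.25 in plate, F_u = 70 ksi): end bolts L_c = 0.9375 − 0.6875/2 = 0.59375, R_n = min(1.2×0.59375×0.25×70, 2.4×0.625×0.25×70) = 12.469 kips/bolt; interior L_c = 1.9375 − 0.6875 = 1.25, R_n = 26.25 kips/bolt. φR_n = 0.75 × (1×12.469 + 2×26.25) = 48.7 kips.
Tension yield (gross): A_g = 3.625×0.25 = 0.90625 in². φR_n = 0.90 × 50 × 0.90625 = 40.8 kips.
Block shear: shear path 1×[0.9375+2×1.9375] = 1×4.8125 in, A_gv = 1.2031, A_nv = 1×(4.8125 − 2.5×0.75)×0.25 = 0.73438 in²; tension to near edge: (0.9375 − 0.5×0.75)×0.25 = 0.14063 in². R_n = min(0.6×70×0.73438, 0.6×50×1.2031) + 1.0×70×0.14063 = min(30.844, 36.093) + 9.8441 = 40.688 kips. φR_n = 0.75 × 40.688 = 30.5 kips.
Tension rupture (net): A_n = (3.625 − 1×0.75)×0.25 = 0.71875 in² (U = 1.0, A_e = A_n). φR_n = 0.75 × 70 × 0.71875 = 37.7 kips.
Governing: min(58.0, 48.7, 40.8, 30.5, 37.7) = 30.5 kips → block shear.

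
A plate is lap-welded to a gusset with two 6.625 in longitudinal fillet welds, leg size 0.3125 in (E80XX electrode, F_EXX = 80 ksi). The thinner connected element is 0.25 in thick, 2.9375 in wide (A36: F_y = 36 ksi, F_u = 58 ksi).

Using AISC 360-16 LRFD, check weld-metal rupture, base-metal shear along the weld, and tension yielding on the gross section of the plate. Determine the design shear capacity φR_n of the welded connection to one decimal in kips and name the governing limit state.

Weld metal: throat = 0.707×0.3125 = 0.22094 in, L = 2×6.625 = 13.25 in. φR_n = 0.75 × 0.6 × 80 × 0.22094 × 13.25 = 105.4 kips.
Base metal shear (0.25 in plate): yield φR_n = 1.0×0.6×36×0.25×13.25 = 71.6 kips; rupture φR_n = 0.75×0.6×58×0.25×13.25 = 86.5 kips; take 71.6 kips (yield).
Tension yield (gross): A_g = 2.9375×0.25 = 0.73438 in². φR_n = 0.90 × 36 × 0.73438 = 23.8 kips.
Governing: min(105.4, 71.6, 23.8) = 23.8 kips → gross-section yield.

23.8 kips (gross-section yield governs)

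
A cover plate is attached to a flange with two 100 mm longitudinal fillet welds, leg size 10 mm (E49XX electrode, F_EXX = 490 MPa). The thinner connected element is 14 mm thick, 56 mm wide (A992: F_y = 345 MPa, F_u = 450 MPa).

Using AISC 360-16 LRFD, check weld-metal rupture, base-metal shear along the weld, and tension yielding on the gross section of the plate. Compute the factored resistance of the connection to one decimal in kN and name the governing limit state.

Weld metal: throat = 0.707×10 = 7.07 mm, L = 2×100 = 200 mm. φR_n = 0.75 × 0.6 × 490 × 7.07 × 200 = 311.8 kN.
Base metal shear (14 mm plate): yield φR_n = 1.0×0.6×345×14×200 = 579.6 kN; rupture φR_n = 0.75×0.6×450×14×200 = 567.0 kN; take 567.0 kN (rupture).
Tension yield (gross): A_g = 56×14 = 784 mm². φR_n = 0.90 × 345 × 784 = 243.4 kN.
Governing: min(311.8, 567.0, 243.4) = 243.4 kN → gross-section yield.

243.4 kN (gross-section yield governs)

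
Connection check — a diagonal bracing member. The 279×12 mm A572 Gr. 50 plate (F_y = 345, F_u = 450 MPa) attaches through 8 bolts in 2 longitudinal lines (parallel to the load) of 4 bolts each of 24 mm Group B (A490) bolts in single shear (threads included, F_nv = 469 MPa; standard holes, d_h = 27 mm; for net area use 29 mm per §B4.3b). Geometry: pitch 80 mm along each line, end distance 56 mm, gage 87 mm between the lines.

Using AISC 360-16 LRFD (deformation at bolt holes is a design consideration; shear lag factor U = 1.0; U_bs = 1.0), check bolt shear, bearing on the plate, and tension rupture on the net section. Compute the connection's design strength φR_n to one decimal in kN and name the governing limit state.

895.1 kN (net-section rupture governs)

Bolt shear: A_b = π(24)²/4 = 452.39 mm². φR_n = 0.75 × 469 × 452.39 × 8 × 1 = 1273.0 kN.
Bearing (12 mm plate, F_u = 450 MPa): end bolts L_c = 56 − 27/2 = 42.5, R_n = min(1.2×42.5×12×450, 2.4×24×12×450) = 275.4 kN/bolt; interior L_c = 80 − 27 = 53, R_n = 311.04 kN/bolt. φR_n = 0.75 × (2×275.4 + 6×311.04) = 1812.8 kN.
Tension rupture (net): A_n = (279 − 2×29)×12 = 2652 mm² (U = 1.0, A_e = A_n). φR_n = 0.75 × 450 × 2652 = 895.1 kN.
Governing: min(1273.0, 1812.8, 895.1) = 895.1 kN → net-section rupture.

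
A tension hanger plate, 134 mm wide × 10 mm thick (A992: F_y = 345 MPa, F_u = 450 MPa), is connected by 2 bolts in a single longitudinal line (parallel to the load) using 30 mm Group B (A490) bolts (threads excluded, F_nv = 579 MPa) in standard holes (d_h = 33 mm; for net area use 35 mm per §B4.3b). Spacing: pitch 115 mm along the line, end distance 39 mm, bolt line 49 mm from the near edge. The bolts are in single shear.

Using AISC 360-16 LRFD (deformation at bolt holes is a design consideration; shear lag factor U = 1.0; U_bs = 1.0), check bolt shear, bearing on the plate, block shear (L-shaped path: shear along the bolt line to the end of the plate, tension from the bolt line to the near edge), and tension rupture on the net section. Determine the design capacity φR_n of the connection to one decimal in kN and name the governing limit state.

311.9 kN (block shear governs)

Bolt shear: A_b = π(30)²/4 = 706.86 mm². φR_n = 0.75 × 579 × 706.86 × 2 × 1 = 613.9 kN.
Bearing (10 mm plate, F_u = 450 MPa): end bolts L_c = 39 − 33/2 = 22.5, R_n = min(1.2×22.5×10×450, 2.4×30×10×450) = 121.5 kN/bolt; interior L_c = 115 − 33 = 82, R_n = 324 kN/bolt. φR_n = 0.75 × (1×121.5 + 1×324) = 334.1 kN.
Block shear: shear path 1×[39+1×115] = 1×154 mm, A_gv = 1540, A_nv = 1×(154 − 1.5×35)×10 = 1015 mm²; tension to near edge: (49 − 0.5×35)×10 = 315 mm². R_n = min(0.6×450×1015, 0.6×345×1540) + 1.0×450×315 = min(274.05, 318.78) + 141.75 = 415.8 kN. φR_n = 0.75 × 415.8 = 311.9 kN.
Tension rupture (net): A_n = (134 − 1×35)×10 = 990 mm² (U = 1.0, A_e = A_n). φR_n = 0.75 × 450 × 990 = 334.1 kN.
Governing: min(613.9, 334.1, 311.9, 334.1) = 311.9 kN → block shear.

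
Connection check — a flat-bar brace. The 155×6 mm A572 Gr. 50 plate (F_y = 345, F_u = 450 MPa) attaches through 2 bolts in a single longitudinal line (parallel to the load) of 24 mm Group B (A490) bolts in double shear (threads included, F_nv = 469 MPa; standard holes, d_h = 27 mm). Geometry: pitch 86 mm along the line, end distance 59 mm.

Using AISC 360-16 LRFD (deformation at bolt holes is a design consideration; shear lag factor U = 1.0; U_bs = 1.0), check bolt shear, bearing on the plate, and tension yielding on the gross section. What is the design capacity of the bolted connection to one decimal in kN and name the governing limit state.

227.2 kN (bearing governs)

Bolt shear: A_b = π(24)²/4 = 452.39 mm². φR_n = 0.75 × 469 × 452.39 × 2 × 2 = 636.5 kN.
Bearing (6 mm plate, F_u = 450 MPa): end bolts L_c = 59 − 27/2 = 45.5, R_n = min(1.2×45.5×6×450, 2.4×24×6×450) = 147.42 kN/bolt; interior L_c = 86 − 27 = 59, R_n = 155.52 kN/bolt. φR_n = 0.75 × (1×147.42 + 1×155.52) = 227.2 kN.
Tension yield (gross): A_g = 155×6 = 930 mm². φR_n = 0.90 × 345 × 930 = 288.8 kN.
Governing: min(636.5, 227.2, 288.8) = 227.2 kN → bearing.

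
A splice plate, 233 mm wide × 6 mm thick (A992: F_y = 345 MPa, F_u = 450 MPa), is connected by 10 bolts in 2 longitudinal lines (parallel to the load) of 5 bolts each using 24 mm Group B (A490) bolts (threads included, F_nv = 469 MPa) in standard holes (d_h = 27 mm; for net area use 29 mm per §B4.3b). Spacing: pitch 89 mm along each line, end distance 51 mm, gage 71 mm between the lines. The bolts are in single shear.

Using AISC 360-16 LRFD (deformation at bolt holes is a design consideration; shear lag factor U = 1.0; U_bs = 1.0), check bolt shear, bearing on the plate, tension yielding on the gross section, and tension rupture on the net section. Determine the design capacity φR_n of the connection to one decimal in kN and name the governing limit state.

Bolt shear: A_b = π(24)²/4 = 452.39 mm². φR_n = 0.75 × 469 × 452.39 × 10 × 1 = 1591.3 kN.
Bearing (6 mm plate, F_u = 450 MPa): end bolts L_c = 51 − 27/2 = 37.5, R_n = min(1.2×37.5×6×450, 2.4×24×6×450) = 121.5 kN/bolt; interior L_c = 89 − 27 = 62, R_n = 155.52 kN/bolt. φR_n = 0.75 × (2×121.5 + 8×155.52) = 1115.4 kN.
Tension yield (gross): A_g = 233×6 = 1398 mm². φR_n = 0.90 × 345 × 1398 = 434.1 kN.
Tension rupture (net): A_n = (233 − 2×29)×6 = 1050 mm² (U = 1.0, A_e = A_n). φR_n = 0.75 × 450 × 1050 = 354.4 kN.
Governing: min(1591.3, 1115.4, 434.1, 354.4) = 354.4 kN → net-section rupture.

354.4 kN (net-section rupture governs)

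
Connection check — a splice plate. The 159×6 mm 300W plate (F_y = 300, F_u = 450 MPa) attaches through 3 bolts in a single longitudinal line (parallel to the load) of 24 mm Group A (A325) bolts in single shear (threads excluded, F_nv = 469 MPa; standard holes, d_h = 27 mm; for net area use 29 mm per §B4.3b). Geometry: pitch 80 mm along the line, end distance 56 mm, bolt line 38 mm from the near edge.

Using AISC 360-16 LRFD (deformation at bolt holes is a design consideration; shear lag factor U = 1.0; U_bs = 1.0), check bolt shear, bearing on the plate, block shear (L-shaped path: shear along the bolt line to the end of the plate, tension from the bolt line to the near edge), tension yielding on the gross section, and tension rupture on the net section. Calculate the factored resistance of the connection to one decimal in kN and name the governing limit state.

Bolt shear: A_b = π(24)²/4 = 452.39 mm². φR_n = 0.75 × 469 × 452.39 × 3 × 1 = 477.4 kN.
Bearing (6 mm plate, F_u = 450 MPa): end bolts L_c = 56 − 27/2 = 42.5, R_n = min(1.2×42.5×6×450, 2.4×24×6×450) = 137.7 kN/bolt; interior L_c = 80 − 27 = 53, R_n = 155.52 kN/bolt. φR_n = 0.75 × (1×137.7 + 2×155.52) = 336.6 kN.
Block shear: shear path 1×[56+2×80] = 1×216 mm, A_gv = 1296, A_nv = 1×(216 − 2.5×29)×6 = 861 mm²; tension to near edge: (38 − 0.5×29)×6 = 141 mm². R_n = min(0.6×450×861, 0.6×300×1296) + 1.0×450×141 = min(232.47, 233.28) + 63.45 = 295.92 kN. φR_n = 0.75 × 295.92 = 221.9 kN.
Tension yield (gross): A_g = 159×6 = 954 mm². φR_n = 0.90 × 300 × 954 = 257.6 kN.
Tension rupture (net): A_n = (159 − 1×29)×6 = 780 mm² (U = 1.0, A_e = A_n). φR_n = 0.75 × 450 × 780 = 263.3 kN.
Governing: min(477.4, 336.6, 221.9, 257.6, 263.3) = 221.9 kN → block shear.

221.9 kN (block shear governs)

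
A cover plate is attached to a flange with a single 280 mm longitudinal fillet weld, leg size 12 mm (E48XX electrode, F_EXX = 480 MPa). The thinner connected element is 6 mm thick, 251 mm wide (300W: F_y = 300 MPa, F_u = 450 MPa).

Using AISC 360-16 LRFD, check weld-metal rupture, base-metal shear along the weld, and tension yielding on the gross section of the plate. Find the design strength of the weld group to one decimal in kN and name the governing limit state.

302.4 kN (base-metal shear governs)

Weld metal: throat = 0.707×12 = 8.484 mm, L = 280 mm. φR_n = 0.75 × 0.6 × 480 × 8.484 × 280 = 513.1 kN.
Base metal shear (6 mm plate): yield φR_n = 1.0×0.6×300×6×280 = 302.4 kN; rupture φR_n = 0.75×0.6×450×6×280 = 340.2 kN; take 302.4 kN (yield).
Tension yield (gross): A_g = 251×6 = 1506 mm². φR_n = 0.90 × 300 × 1506 = 406.6 kN.
Governing: min(513.1, 302.4, 406.6) = 302.4 kN → base-metal shear.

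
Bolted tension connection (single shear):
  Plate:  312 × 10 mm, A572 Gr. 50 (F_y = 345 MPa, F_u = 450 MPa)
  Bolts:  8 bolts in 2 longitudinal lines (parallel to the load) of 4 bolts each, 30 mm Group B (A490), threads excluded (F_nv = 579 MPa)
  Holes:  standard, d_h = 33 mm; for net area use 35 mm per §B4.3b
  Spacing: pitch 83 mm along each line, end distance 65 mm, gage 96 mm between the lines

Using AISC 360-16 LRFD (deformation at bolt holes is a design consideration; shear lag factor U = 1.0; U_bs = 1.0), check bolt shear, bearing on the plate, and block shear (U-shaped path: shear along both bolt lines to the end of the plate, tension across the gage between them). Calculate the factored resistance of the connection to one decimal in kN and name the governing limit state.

Bolt shear: A_b = π(30)²/4 = 706.86 mm². φR_n = 0.75 × 579 × 706.86 × 8 × 1 = 2455.6 kN.
Bearing (10 mm plate, F_u = 450 MPa): end bolts L_c = 65 − 33/2 = 48.5, R_n = min(1.2×48.5×10×450, 2.4×30×10×450) = 261.9 kN/bolt; interior L_c = 83 − 33 = 50, R_n = 270 kN/bolt. φR_n = 0.75 × (2×261.9 + 6×270) = 1607.9 kN.
Block shear: shear path 2×[65+3×83] = 2×314 mm, A_gv = 6280, A_nv = 2×(314 − 3.5×35)×10 = 3830 mm²; tension across gage: (96 − 1×35)×10 = 610 mm². R_n = min(0.6×450×3830, 0.6×345×6280) + 1.0×450×610 = min(1034.1, 1300) + 274.5 = 1308.6 kN. φR_n = 0.75 × 1308.6 = 981.5 kN.
Governing: min(2455.6, 1607.9, 981.5) = 981.5 kN → block shear.

981.5 kN (block shear governs)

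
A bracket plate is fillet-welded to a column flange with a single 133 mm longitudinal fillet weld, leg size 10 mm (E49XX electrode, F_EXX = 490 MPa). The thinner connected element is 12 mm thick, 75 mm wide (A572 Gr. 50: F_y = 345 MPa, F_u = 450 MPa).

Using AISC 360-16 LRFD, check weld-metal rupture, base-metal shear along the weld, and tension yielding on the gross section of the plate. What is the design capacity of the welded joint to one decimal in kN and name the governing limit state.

Weld metal: throat = 0.707×10 = 7.07 mm, L = 133 mm. φR_n = 0.75 × 0.6 × 490 × 7.07 × 133 = 207.3 kN.
Base metal shear (12 mm plate): yield φR_n = 1.0×0.6×345×12×133 = 330.4 kN; rupture φR_n = 0.75×0.6×450×12×133 = 323.2 kN; take 323.2 kN (rupture).
Tension yield (gross): A_g = 75×12 = 900 mm². φR_n = 0.90 × 345 × 900 = 279.5 kN.
Governing: min(207.3, 323.2, 279.5) = 207.3 kN → weld metal.

207.3 kN (weld metal governs)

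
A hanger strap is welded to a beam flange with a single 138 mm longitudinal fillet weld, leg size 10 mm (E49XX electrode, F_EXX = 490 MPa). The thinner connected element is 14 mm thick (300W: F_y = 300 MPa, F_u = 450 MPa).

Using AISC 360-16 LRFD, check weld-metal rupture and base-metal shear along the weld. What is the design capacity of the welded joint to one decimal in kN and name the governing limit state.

215.1 kN (weld metal governs)

Weld metal: throat = 0.707×10 = 7.07 mm, L = 138 mm. φR_n = 0.75 × 0.6 × 490 × 7.07 × 138 = 215.1 kN.
Base metal shear (14 mm plate): yield φR_n = 1.0×0.6×300×14×138 = 347.8 kN; rupture φR_n = 0.75×0.6×450×14×138 = 391.2 kN; take 347.8 kN (yield).
Governing: min(215.1, 347.8) = 215.1 kN → weld metal.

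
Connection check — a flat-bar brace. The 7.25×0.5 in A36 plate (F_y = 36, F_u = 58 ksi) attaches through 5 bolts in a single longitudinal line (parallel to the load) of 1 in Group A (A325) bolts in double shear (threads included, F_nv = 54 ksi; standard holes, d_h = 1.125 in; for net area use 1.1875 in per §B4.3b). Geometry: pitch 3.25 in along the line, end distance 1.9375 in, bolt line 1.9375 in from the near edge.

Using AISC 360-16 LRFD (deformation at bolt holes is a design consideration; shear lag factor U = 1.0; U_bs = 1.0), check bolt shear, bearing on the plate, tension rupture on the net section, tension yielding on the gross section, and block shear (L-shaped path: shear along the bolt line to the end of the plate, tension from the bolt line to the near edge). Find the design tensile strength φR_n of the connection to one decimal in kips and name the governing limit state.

117.5 kips (gross-section yield governs)

Bolt shear: A_b = π(1)²/4 = 0.7854 in². φR_n = 0.75 × 54 × 0.7854 × 5 × 2 = 318.1 kips.
Bearing (0.5 in plate, F_u = 58 ksi): end bolts L_c = 1.9375 − 1.125/2 = 1.375, R_n = min(1.2×1.375×0.5×58, 2.4×1×0.5×58) = 47.85 kips/bolt; interior L_c = 3.25 − 1.125 = 2.125, R_n = 69.6 kips/bolt. φR_n = 0.75 × (1×47.85 + 4×69.6) = 244.7 kips.
Tension rupture (net): A_n = (7.25 − 1×1.1875)×0.5 = 3.0313 in² (U = 1.0, A_e = A_n). φR_n = 0.75 × 58 × 3.0313 = 131.9 kips.
Tension yield (gross): A_g = 7.25×0.5 = 3.625 in². φR_n = 0.90 × 36 × 3.625 = 117.5 kips.
Block shear: shear path 1×[1.9375+4×3.25] = 1×14.9375 in, A_gv = 7.4688, A_nv = 1×(14.9375 − 4.5×1.1875)×0.5 = 4.7969 in²; tension to near edge: (1.9375 − 0.5×1.1875)×0.5 = 0.67188 in². R_n = min(0.6×58×4.7969, 0.6×36×7.4688) + 1.0×58×0.67188 = min(166.93, 161.33) + 38.969 = 200.3 kips. φR_n = 0.75 × 200.3 = 150.2 kips.
Governing: min(318.1, 244.7, 131.9, 117.5, 150.2) = 117.5 kips → gross-section yield.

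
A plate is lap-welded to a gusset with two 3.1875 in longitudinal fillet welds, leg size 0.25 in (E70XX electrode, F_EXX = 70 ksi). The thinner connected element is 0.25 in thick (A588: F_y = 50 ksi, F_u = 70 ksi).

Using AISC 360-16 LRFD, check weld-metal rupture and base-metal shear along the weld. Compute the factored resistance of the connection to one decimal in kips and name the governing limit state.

Weld metal: throat = 0.707×0.25 = 0.17675 in, L = 2×3.1875 = 6.375 in. φR_n = 0.75 × 0.6 × 70 × 0.17675 × 6.375 = 35.5 kips.
Base metal shear (0.25 in plate): yield φR_n = 1.0×0.6×50×0.25×6.375 = 47.8 kips; rupture φR_n = 0.75×0.6×70×0.25×6.375 = 50.2 kips; take 47.8 kips (yield).
Governing: min(35.5, 47.8) = 35.5 kips → weld metal.

35.5 kips (weld metal governs)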